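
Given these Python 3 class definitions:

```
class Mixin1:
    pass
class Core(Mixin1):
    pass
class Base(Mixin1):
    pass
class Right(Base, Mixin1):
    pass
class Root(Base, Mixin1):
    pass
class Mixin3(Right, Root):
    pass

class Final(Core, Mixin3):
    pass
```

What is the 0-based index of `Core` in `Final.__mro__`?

L[Final] = Final + merge(L[Core], L[Mixin3], [Core Mixin3])
  take Core:  [Core Mixin1 object] + [Mixin3 Right Root Base Mixin1 object] + [Core Mixin3]
  take Mixin3:  [Mixin1 object] + [Mixin3 Right Root Base Mixin1 object] + [Mixin3]
  take Right:  [Mixin1 object] + [Right Root Base Mixin1 object]
  take Root:  [Mixin1 object] + [Root Base Mixin1 object]
  take Base:  [Mixin1 object] + [Base Mixin1 object]
  take Mixin1:  [Mixin1 object] + [Mixin1 object]
  take object:  [object] + [object]
MRO: Final Core Mixin3 Right Root Base Mixin1 object
Core sits at index 1.

1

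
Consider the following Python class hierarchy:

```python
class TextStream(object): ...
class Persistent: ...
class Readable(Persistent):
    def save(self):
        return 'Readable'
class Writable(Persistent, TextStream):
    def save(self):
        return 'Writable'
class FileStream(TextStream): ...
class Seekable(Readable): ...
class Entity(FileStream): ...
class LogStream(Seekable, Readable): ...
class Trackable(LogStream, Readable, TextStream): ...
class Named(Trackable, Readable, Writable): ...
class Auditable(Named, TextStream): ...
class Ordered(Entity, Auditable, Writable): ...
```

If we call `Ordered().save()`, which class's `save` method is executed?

Readable

L[Ordered] = Ordered + merge(L[Entity], L[Auditable], L[Writable], [Entity Auditable Writable])
  take Entity:  [Entity FileStream TextStream object] + [Auditable Named Trackable LogStream Seekable Readable Writable Persistent TextStream object] + [Writable Persistent TextStream object] + [Entity Auditable Writable]
  take FileStream:  [FileStream TextStream object] + [Auditable Named Trackable LogStream Seekable Readable Writable Persistent TextStream object] + [Writable Persistent TextStream object] + [Auditable Writable]
  take Auditable:  [TextStream object] + [Auditable Named Trackable LogStream Seekable Readable Writable Persistent TextStream object] + [Writable Persistent TextStream object] + [Auditable Writable]
  take Named:  [TextStream object] + [Named Trackable LogStream Seekable Readable Writable Persistent TextStream object] + [Writable Persistent TextStream object] + [Writable]
  take Trackable:  [TextStream object] + [Trackable LogStream Seekable Readable Writable Persistent TextStream object] + [Writable Persistent TextStream object] + [Writable]
  take LogStream:  [TextStream object] + [LogStream Seekable Readable Writable Persistent TextStream object] + [Writable Persistent TextStream object] + [Writable]
  take Seekable:  [TextStream object] + [Seekable Readable Writable Persistent TextStream object] + [Writable Persistent TextStream object] + [Writable]
  take Readable:  [TextStream object] + [Readable Writable Persistent TextStream object] + [Writable Persistent TextStream object] + [Writable]
  take Writable:  [TextStream object] + [Writable Persistent TextStream object] + [Writable Persistent TextStream object] + [Writable]
  take Persistent:  [TextStream object] + [Persistent TextStream object] + [Persistent TextStream object]
  take TextStream:  [TextStream object] + [TextStream object] + [TextStream object]
  take object:  [object] + [object] + [object]
MRO: Ordered Entity FileStream Auditable Named Trackable LogStream Seekable Readable Writable Persistent TextStream object
save is defined in: Readable, Writable. First along the MRO is Readable.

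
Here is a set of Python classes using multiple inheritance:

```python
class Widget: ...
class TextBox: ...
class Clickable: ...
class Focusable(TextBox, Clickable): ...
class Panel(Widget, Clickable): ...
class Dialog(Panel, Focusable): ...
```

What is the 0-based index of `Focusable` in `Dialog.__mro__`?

3

L[Dialog] = Dialog + merge(L[Panel], L[Focusable], [Panel Focusable])
  take Panel:  [Panel Widget Clickable object] + [Focusable TextBox Clickable object] + [Panel Focusable]
  take Widget:  [Widget Clickable object] + [Focusable TextBox Clickable object] + [Focusable]
  take Focusable:  [Clickable object] + [Focusable TextBox Clickable object] + [Focusable]
  take TextBox:  [Clickable object] + [TextBox Clickable object]
  take Clickable:  [Clickable object] + [Clickable object]
  take object:  [object] + [object]
MRO: Dialog Panel Widget Focusable TextBox Clickable object
Focusable sits at index 3.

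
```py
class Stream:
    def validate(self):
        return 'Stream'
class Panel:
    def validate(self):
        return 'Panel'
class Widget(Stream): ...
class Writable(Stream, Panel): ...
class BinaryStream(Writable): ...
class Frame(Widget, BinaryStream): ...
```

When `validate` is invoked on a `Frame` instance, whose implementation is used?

L[Frame] = Frame + merge(L[Widget], L[BinaryStream], [Widget BinaryStream])
  take Widget:  [Widget Stream object] + [BinaryStream Writable Stream Panel object] + [Widget BinaryStream]
  take BinaryStream:  [Stream object] + [BinaryStream Writable Stream Panel object] + [BinaryStream]
  take Writable:  [Stream object] + [Writable Stream Panel object]
  take Stream:  [Stream object] + [Stream Panel object]
  take Panel:  [object] + [Panel object]
  take object:  [object] + [object]
MRO: Frame Widget BinaryStream Writable Stream Panel object
validate is defined in: Panel, Stream. First along the MRO is Stream.

Stream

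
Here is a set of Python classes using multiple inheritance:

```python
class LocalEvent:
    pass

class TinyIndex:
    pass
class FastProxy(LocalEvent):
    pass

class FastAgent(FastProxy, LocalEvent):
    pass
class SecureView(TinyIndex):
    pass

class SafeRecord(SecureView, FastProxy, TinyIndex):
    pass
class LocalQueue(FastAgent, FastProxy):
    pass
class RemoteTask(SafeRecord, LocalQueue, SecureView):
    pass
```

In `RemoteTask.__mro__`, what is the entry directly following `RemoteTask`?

L[RemoteTask] = RemoteTask + merge(L[SafeRecord], L[LocalQueue], L[SecureView], [SafeRecord LocalQueue SecureView])
  take SafeRecord:  [SafeRecord SecureView FastProxy TinyIndex LocalEvent object] + [LocalQueue FastAgent FastProxy LocalEvent object] + [SecureView TinyIndex object] + [SafeRecord LocalQueue SecureView]
  take LocalQueue:  [SecureView FastProxy TinyIndex LocalEvent object] + [LocalQueue FastAgent FastProxy LocalEvent object] + [SecureView TinyIndex object] + [LocalQueue SecureView]
  take SecureView:  [SecureView FastProxy TinyIndex LocalEvent object] + [FastAgent FastProxy LocalEvent object] + [SecureView TinyIndex object] + [SecureView]
  take FastAgent:  [FastProxy TinyIndex LocalEvent object] + [FastAgent FastProxy LocalEvent object] + [TinyIndex object]
  take FastProxy:  [FastProxy TinyIndex LocalEvent object] + [FastProxy LocalEvent object] + [TinyIndex object]
  take TinyIndex:  [TinyIndex LocalEvent object] + [LocalEvent object] + [TinyIndex object]
  take LocalEvent:  [LocalEvent object] + [LocalEvent object] + [object]
  take object:  [object] + [object] + [object]
MRO: RemoteTask SafeRecord LocalQueue SecureView FastAgent FastProxy TinyIndex LocalEvent object
RemoteTask is at position 0; next is SafeRecord.

SafeRecord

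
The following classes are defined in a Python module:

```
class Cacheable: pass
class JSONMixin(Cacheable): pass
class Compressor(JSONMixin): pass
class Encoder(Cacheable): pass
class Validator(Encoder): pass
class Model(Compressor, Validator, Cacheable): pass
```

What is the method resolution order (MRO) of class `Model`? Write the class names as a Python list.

L[Model] = Model + merge(L[Compressor], L[Validator], L[Cacheable], [Compressor Validator Cacheable])
  take Compressor:  [Compressor JSONMixin Cacheable object] + [Validator Encoder Cacheable object] + [Cacheable object] + [Compressor Validator Cacheable]
  take JSONMixin:  [JSONMixin Cacheable object] + [Validator Encoder Cacheable object] + [Cacheable object] + [Validator Cacheable]
  take Validator:  [Cacheable object] + [Validator Encoder Cacheable object] + [Cacheable object] + [Validator Cacheable]
  take Encoder:  [Cacheable object] + [Encoder Cacheable object] + [Cacheable object] + [Cacheable]
  take Cacheable:  [Cacheable object] + [Cacheable object] + [Cacheable object] + [Cacheable]
  take object:  [object] + [object] + [object]

[Model, Compressor, JSONMixin, Validator, Encoder, Cacheable, object]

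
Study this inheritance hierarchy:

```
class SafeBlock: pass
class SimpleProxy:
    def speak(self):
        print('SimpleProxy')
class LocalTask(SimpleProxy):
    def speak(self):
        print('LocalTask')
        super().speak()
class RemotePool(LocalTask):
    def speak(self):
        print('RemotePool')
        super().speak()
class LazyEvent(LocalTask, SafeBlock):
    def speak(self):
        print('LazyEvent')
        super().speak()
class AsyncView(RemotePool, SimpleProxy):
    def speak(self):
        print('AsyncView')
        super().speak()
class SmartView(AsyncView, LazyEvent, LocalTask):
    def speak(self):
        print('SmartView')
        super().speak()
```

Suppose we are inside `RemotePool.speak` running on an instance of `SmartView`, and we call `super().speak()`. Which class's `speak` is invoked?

LazyEvent

L[SmartView] = SmartView + merge(L[AsyncView], L[LazyEvent], L[LocalTask], [AsyncView LazyEvent LocalTask])
  take AsyncView:  [AsyncView RemotePool LocalTask SimpleProxy object] + [LazyEvent LocalTask SimpleProxy SafeBlock object] + [LocalTask SimpleProxy object] + [AsyncView LazyEvent LocalTask]
  take RemotePool:  [RemotePool LocalTask SimpleProxy object] + [LazyEvent LocalTask SimpleProxy SafeBlock object] + [LocalTask SimpleProxy object] + [LazyEvent LocalTask]
  take LazyEvent:  [LocalTask SimpleProxy object] + [LazyEvent LocalTask SimpleProxy SafeBlock object] + [LocalTask SimpleProxy object] + [LazyEvent LocalTask]
  take LocalTask:  [LocalTask SimpleProxy object] + [LocalTask SimpleProxy SafeBlock object] + [LocalTask SimpleProxy object] + [LocalTask]
  take SimpleProxy:  [SimpleProxy object] + [SimpleProxy SafeBlock object] + [SimpleProxy object]
  take SafeBlock:  [object] + [SafeBlock object] + [object]
  take object:  [object] + [object] + [object]
MRO: SmartView AsyncView RemotePool LazyEvent LocalTask SimpleProxy SafeBlock object
super() in RemotePool.speak on a SmartView instance goes to the class after RemotePool in SmartView's MRO: LazyEvent.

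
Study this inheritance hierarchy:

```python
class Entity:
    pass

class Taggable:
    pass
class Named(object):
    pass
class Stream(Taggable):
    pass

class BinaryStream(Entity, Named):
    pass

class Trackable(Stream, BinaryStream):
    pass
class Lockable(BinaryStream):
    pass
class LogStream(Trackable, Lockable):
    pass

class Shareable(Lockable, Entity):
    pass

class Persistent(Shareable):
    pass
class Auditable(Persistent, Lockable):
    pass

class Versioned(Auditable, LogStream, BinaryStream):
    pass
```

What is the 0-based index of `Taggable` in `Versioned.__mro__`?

L[Versioned] = Versioned + merge(L[Auditable], L[LogStream], L[BinaryStream], [Auditable LogStream BinaryStream])
  take Auditable:  [Auditable Persistent Shareable Lockable BinaryStream Entity Named object] + [LogStream Trackable Stream Taggable Lockable BinaryStream Entity Named object] + [BinaryStream Entity Named object] + [Auditable LogStream BinaryStream]
  take Persistent:  [Persistent Shareable Lockable BinaryStream Entity Named object] + [LogStream Trackable Stream Taggable Lockable BinaryStream Entity Named object] + [BinaryStream Entity Named object] + [LogStream BinaryStream]
  take Shareable:  [Shareable Lockable BinaryStream Entity Named object] + [LogStream Trackable Stream Taggable Lockable BinaryStream Entity Named object] + [BinaryStream Entity Named object] + [LogStream BinaryStream]
  take LogStream:  [Lockable BinaryStream Entity Named object] + [LogStream Trackable Stream Taggable Lockable BinaryStream Entity Named object] + [BinaryStream Entity Named object] + [LogStream BinaryStream]
  take Trackable:  [Lockable BinaryStream Entity Named object] + [Trackable Stream Taggable Lockable BinaryStream Entity Named object] + [BinaryStream Entity Named object] + [BinaryStream]
  take Stream:  [Lockable BinaryStream Entity Named object] + [Stream Taggable Lockable BinaryStream Entity Named object] + [BinaryStream Entity Named object] + [BinaryStream]
  take Taggable:  [Lockable BinaryStream Entity Named object] + [Taggable Lockable BinaryStream Entity Named object] + [BinaryStream Entity Named object] + [BinaryStream]
  take Lockable:  [Lockable BinaryStream Entity Named object] + [Lockable BinaryStream Entity Named object] + [BinaryStream Entity Named object] + [BinaryStream]
  take BinaryStream:  [BinaryStream Entity Named object] + [BinaryStream Entity Named object] + [BinaryStream Entity Named object] + [BinaryStream]
  take Entity:  [Entity Named object] + [Entity Named object] + [Entity Named object]
  take Named:  [Named object] + [Named object] + [Named object]
  take object:  [object] + [object] + [object]
MRO: Versioned Auditable Persistent Shareable LogStream Trackable Stream Taggable Lockable BinaryStream Entity Named object
Taggable sits at index 7.

7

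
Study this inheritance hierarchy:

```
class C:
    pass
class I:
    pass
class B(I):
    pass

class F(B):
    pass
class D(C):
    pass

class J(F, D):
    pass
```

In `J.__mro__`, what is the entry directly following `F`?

L[J] = J + merge(L[F], L[D], [F D])
  take F:  [F B I object] + [D C object] + [F D]
  take B:  [B I object] + [D C object] + [D]
  take I:  [I object] + [D C object] + [D]
  take D:  [object] + [D C object] + [D]
  take C:  [object] + [C object]
  take object:  [object] + [object]
MRO: J F B I D C object
F is at position 1; next is B.

B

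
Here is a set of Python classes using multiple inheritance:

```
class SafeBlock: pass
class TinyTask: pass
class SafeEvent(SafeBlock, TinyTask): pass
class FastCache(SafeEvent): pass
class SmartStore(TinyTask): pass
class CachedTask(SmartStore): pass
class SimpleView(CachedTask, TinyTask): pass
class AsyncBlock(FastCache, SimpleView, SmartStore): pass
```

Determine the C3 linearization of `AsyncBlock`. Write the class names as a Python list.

L[AsyncBlock] = AsyncBlock + merge(L[FastCache], L[SimpleView], L[SmartStore], [FastCache SimpleView SmartStore])
  take FastCache:  [FastCache SafeEvent SafeBlock TinyTask object] + [SimpleView CachedTask SmartStore TinyTask object] + [SmartStore TinyTask object] + [FastCache SimpleView SmartStore]
  take SafeEvent:  [SafeEvent SafeBlock TinyTask object] + [SimpleView CachedTask SmartStore TinyTask object] + [SmartStore TinyTask object] + [SimpleView SmartStore]
  take SafeBlock:  [SafeBlock TinyTask object] + [SimpleView CachedTask SmartStore TinyTask object] + [SmartStore TinyTask object] + [SimpleView SmartStore]
  take SimpleView:  [TinyTask object] + [SimpleView CachedTask SmartStore TinyTask object] + [SmartStore TinyTask object] + [SimpleView SmartStore]
  take CachedTask:  [TinyTask object] + [CachedTask SmartStore TinyTask object] + [SmartStore TinyTask object] + [SmartStore]
  take SmartStore:  [TinyTask object] + [SmartStore TinyTask object] + [SmartStore TinyTask object] + [SmartStore]
  take TinyTask:  [TinyTask object] + [TinyTask object] + [TinyTask object]
  take object:  [object] + [object] + [object]

[AsyncBlock, FastCache, SafeEvent, SafeBlock, SimpleView, CachedTask, SmartStore, TinyTask, object]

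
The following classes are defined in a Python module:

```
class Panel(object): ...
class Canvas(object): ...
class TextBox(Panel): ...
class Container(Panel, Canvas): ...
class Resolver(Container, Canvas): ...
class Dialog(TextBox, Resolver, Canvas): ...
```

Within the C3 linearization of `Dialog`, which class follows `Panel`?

L[Dialog] = Dialog + merge(L[TextBox], L[Resolver], L[Canvas], [TextBox Resolver Canvas])
  take TextBox:  [TextBox Panel object] + [Resolver Container Panel Canvas object] + [Canvas object] + [TextBox Resolver Canvas]
  take Resolver:  [Panel object] + [Resolver Container Panel Canvas object] + [Canvas object] + [Resolver Canvas]
  take Container:  [Panel object] + [Container Panel Canvas object] + [Canvas object] + [Canvas]
  take Panel:  [Panel object] + [Panel Canvas object] + [Canvas object] + [Canvas]
  take Canvas:  [object] + [Canvas object] + [Canvas object] + [Canvas]
  take object:  [object] + [object] + [object]
MRO: Dialog TextBox Resolver Container Panel Canvas object
Panel is at position 4; next is Canvas.

Canvas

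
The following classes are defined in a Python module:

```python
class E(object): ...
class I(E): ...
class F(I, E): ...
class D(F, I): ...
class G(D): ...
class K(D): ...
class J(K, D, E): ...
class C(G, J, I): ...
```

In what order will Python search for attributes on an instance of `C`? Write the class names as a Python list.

L[C] = C + merge(L[G], L[J], L[I], [G J I])
  take G:  [G D F I E object] + [J K D F I E object] + [I E object] + [G J I]
  take J:  [D F I E object] + [J K D F I E object] + [I E object] + [J I]
  take K:  [D F I E object] + [K D F I E object] + [I E object] + [I]
  take D:  [D F I E object] + [D F I E object] + [I E object] + [I]
  take F:  [F I E object] + [F I E object] + [I E object] + [I]
  take I:  [I E object] + [I E object] + [I E object] + [I]
  take E:  [E object] + [E object] + [E object]
  take object:  [object] + [object] + [object]

[C, G, J, K, D, F, I, E, object]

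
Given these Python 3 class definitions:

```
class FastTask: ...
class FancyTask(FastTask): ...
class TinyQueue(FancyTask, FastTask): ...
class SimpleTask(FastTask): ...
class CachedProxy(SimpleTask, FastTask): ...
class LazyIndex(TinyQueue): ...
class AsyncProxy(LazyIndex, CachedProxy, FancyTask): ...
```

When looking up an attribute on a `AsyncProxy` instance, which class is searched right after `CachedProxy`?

L[AsyncProxy] = AsyncProxy + merge(L[LazyIndex], L[CachedProxy], L[FancyTask], [LazyIndex CachedProxy FancyTask])
  take LazyIndex:  [LazyIndex TinyQueue FancyTask FastTask object] + [CachedProxy SimpleTask FastTask object] + [FancyTask FastTask object] + [LazyIndex CachedProxy FancyTask]
  take TinyQueue:  [TinyQueue FancyTask FastTask object] + [CachedProxy SimpleTask FastTask object] + [FancyTask FastTask object] + [CachedProxy FancyTask]
  take CachedProxy:  [FancyTask FastTask object] + [CachedProxy SimpleTask FastTask object] + [FancyTask FastTask object] + [CachedProxy FancyTask]
  take FancyTask:  [FancyTask FastTask object] + [SimpleTask FastTask object] + [FancyTask FastTask object] + [FancyTask]
  take SimpleTask:  [FastTask object] + [SimpleTask FastTask object] + [FastTask object]
  take FastTask:  [FastTask object] + [FastTask object] + [FastTask object]
  take object:  [object] + [object] + [object]
MRO: AsyncProxy LazyIndex TinyQueue CachedProxy FancyTask SimpleTask FastTask object
CachedProxy is at position 3; next is FancyTask.

FancyTask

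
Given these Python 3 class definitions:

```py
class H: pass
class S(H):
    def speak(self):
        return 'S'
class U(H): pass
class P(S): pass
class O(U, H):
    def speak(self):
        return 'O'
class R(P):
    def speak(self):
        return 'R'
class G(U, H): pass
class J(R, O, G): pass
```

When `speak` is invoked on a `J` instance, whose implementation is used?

R

L[J] = J + merge(L[R], L[O], L[G], [R O G])
  take R:  [R P S H object] + [O U H object] + [G U H object] + [R O G]
  take P:  [P S H object] + [O U H object] + [G U H object] + [O G]
  take S:  [S H object] + [O U H object] + [G U H object] + [O G]
  take O:  [H object] + [O U H object] + [G U H object] + [O G]
  take G:  [H object] + [U H object] + [G U H object] + [G]
  take U:  [H object] + [U H object] + [U H object]
  take H:  [H object] + [H object] + [H object]
  take object:  [object] + [object] + [object]
MRO: J R P S O G U H object
speak is defined in: O, R, S. First along the MRO is R.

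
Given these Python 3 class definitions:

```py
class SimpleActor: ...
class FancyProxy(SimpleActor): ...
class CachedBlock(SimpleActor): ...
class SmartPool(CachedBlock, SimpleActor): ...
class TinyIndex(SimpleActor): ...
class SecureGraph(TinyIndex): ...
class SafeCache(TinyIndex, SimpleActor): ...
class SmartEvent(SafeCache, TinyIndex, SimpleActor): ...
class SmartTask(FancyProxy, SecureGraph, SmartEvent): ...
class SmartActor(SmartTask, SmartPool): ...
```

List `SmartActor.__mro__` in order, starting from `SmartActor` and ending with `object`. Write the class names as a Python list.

L[SmartActor] = SmartActor + merge(L[SmartTask], L[SmartPool], [SmartTask SmartPool])
  take SmartTask:  [SmartTask FancyProxy SecureGraph SmartEvent SafeCache TinyIndex SimpleActor object] + [SmartPool CachedBlock SimpleActor object] + [SmartTask SmartPool]
  take FancyProxy:  [FancyProxy SecureGraph SmartEvent SafeCache TinyIndex SimpleActor object] + [SmartPool CachedBlock SimpleActor object] + [SmartPool]
  take SecureGraph:  [SecureGraph SmartEvent SafeCache TinyIndex SimpleActor object] + [SmartPool CachedBlock SimpleActor object] + [SmartPool]
  take SmartEvent:  [SmartEvent SafeCache TinyIndex SimpleActor object] + [SmartPool CachedBlock SimpleActor object] + [SmartPool]
  take SafeCache:  [SafeCache TinyIndex SimpleActor object] + [SmartPool CachedBlock SimpleActor object] + [SmartPool]
  take TinyIndex:  [TinyIndex SimpleActor object] + [SmartPool CachedBlock SimpleActor object] + [SmartPool]
  take SmartPool:  [SimpleActor object] + [SmartPool CachedBlock SimpleActor object] + [SmartPool]
  take CachedBlock:  [SimpleActor object] + [CachedBlock SimpleActor object]
  take SimpleActor:  [SimpleActor object] + [SimpleActor object]
  take object:  [object] + [object]

[SmartActor, SmartTask, FancyProxy, SecureGraph, SmartEvent, SafeCache, TinyIndex, SmartPool, CachedBlock, SimpleActor, object]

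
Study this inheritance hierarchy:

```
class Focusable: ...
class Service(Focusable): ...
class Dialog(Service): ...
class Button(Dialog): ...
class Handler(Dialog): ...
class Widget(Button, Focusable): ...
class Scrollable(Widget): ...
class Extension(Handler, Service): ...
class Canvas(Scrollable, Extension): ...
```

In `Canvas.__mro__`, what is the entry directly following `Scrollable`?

Widget

L[Canvas] = Canvas + merge(L[Scrollable], L[Extension], [Scrollable Extension])
  take Scrollable:  [Scrollable Widget Button Dialog Service Focusable object] + [Extension Handler Dialog Service Focusable object] + [Scrollable Extension]
  take Widget:  [Widget Button Dialog Service Focusable object] + [Extension Handler Dialog Service Focusable object] + [Extension]
  take Button:  [Button Dialog Service Focusable object] + [Extension Handler Dialog Service Focusable object] + [Extension]
  take Extension:  [Dialog Service Focusable object] + [Extension Handler Dialog Service Focusable object] + [Extension]
  take Handler:  [Dialog Service Focusable object] + [Handler Dialog Service Focusable object]
  take Dialog:  [Dialog Service Focusable object] + [Dialog Service Focusable object]
  take Service:  [Service Focusable object] + [Service Focusable object]
  take Focusable:  [Focusable object] + [Focusable object]
  take object:  [object] + [object]
MRO: Canvas Scrollable Widget Button Extension Handler Dialog Service Focusable object
Scrollable is at position 1; next is Widget.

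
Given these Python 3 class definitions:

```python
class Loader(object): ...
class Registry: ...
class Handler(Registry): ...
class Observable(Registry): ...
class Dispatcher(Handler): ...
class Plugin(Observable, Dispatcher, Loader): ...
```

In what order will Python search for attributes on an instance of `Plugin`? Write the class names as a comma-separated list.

Plugin, Observable, Dispatcher, Handler, Registry, Loader, object

L[Plugin] = Plugin + merge(L[Observable], L[Dispatcher], L[Loader], [Observable Dispatcher Loader])
  take Observable:  [Observable Registry object] + [Dispatcher Handler Registry object] + [Loader object] + [Observable Dispatcher Loader]
  take Dispatcher:  [Registry object] + [Dispatcher Handler Registry object] + [Loader object] + [Dispatcher Loader]
  take Handler:  [Registry object] + [Handler Registry object] + [Loader object] + [Loader]
  take Registry:  [Registry object] + [Registry object] + [Loader object] + [Loader]
  take Loader:  [object] + [object] + [Loader object] + [Loader]
  take object:  [object] + [object] + [object]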